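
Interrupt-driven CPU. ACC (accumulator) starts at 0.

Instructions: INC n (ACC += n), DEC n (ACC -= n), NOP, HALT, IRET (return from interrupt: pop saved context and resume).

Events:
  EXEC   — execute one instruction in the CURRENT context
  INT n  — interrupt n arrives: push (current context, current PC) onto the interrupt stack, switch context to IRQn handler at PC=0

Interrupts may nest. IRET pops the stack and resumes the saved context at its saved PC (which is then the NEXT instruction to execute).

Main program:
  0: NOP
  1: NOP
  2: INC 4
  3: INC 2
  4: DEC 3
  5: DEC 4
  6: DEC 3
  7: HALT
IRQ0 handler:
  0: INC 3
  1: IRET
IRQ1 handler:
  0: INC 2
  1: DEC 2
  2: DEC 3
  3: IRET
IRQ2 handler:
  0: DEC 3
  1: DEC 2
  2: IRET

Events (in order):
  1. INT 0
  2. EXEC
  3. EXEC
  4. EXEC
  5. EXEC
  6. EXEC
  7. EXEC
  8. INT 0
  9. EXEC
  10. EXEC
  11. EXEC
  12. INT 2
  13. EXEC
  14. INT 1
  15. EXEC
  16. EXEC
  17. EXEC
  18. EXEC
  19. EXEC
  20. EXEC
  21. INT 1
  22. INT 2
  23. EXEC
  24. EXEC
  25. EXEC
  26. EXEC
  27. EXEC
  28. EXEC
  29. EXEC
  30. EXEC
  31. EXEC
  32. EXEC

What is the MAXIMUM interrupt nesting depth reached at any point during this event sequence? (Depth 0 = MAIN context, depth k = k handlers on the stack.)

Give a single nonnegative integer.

Answer: 2

Derivation:
Event 1 (INT 0): INT 0 arrives: push (MAIN, PC=0), enter IRQ0 at PC=0 (depth now 1) [depth=1]
Event 2 (EXEC): [IRQ0] PC=0: INC 3 -> ACC=3 [depth=1]
Event 3 (EXEC): [IRQ0] PC=1: IRET -> resume MAIN at PC=0 (depth now 0) [depth=0]
Event 4 (EXEC): [MAIN] PC=0: NOP [depth=0]
Event 5 (EXEC): [MAIN] PC=1: NOP [depth=0]
Event 6 (EXEC): [MAIN] PC=2: INC 4 -> ACC=7 [depth=0]
Event 7 (EXEC): [MAIN] PC=3: INC 2 -> ACC=9 [depth=0]
Event 8 (INT 0): INT 0 arrives: push (MAIN, PC=4), enter IRQ0 at PC=0 (depth now 1) [depth=1]
Event 9 (EXEC): [IRQ0] PC=0: INC 3 -> ACC=12 [depth=1]
Event 10 (EXEC): [IRQ0] PC=1: IRET -> resume MAIN at PC=4 (depth now 0) [depth=0]
Event 11 (EXEC): [MAIN] PC=4: DEC 3 -> ACC=9 [depth=0]
Event 12 (INT 2): INT 2 arrives: push (MAIN, PC=5), enter IRQ2 at PC=0 (depth now 1) [depth=1]
Event 13 (EXEC): [IRQ2] PC=0: DEC 3 -> ACC=6 [depth=1]
Event 14 (INT 1): INT 1 arrives: push (IRQ2, PC=1), enter IRQ1 at PC=0 (depth now 2) [depth=2]
Event 15 (EXEC): [IRQ1] PC=0: INC 2 -> ACC=8 [depth=2]
Event 16 (EXEC): [IRQ1] PC=1: DEC 2 -> ACC=6 [depth=2]
Event 17 (EXEC): [IRQ1] PC=2: DEC 3 -> ACC=3 [depth=2]
Event 18 (EXEC): [IRQ1] PC=3: IRET -> resume IRQ2 at PC=1 (depth now 1) [depth=1]
Event 19 (EXEC): [IRQ2] PC=1: DEC 2 -> ACC=1 [depth=1]
Event 20 (EXEC): [IRQ2] PC=2: IRET -> resume MAIN at PC=5 (depth now 0) [depth=0]
Event 21 (INT 1): INT 1 arrives: push (MAIN, PC=5), enter IRQ1 at PC=0 (depth now 1) [depth=1]
Event 22 (INT 2): INT 2 arrives: push (IRQ1, PC=0), enter IRQ2 at PC=0 (depth now 2) [depth=2]
Event 23 (EXEC): [IRQ2] PC=0: DEC 3 -> ACC=-2 [depth=2]
Event 24 (EXEC): [IRQ2] PC=1: DEC 2 -> ACC=-4 [depth=2]
Event 25 (EXEC): [IRQ2] PC=2: IRET -> resume IRQ1 at PC=0 (depth now 1) [depth=1]
Event 26 (EXEC): [IRQ1] PC=0: INC 2 -> ACC=-2 [depth=1]
Event 27 (EXEC): [IRQ1] PC=1: DEC 2 -> ACC=-4 [depth=1]
Event 28 (EXEC): [IRQ1] PC=2: DEC 3 -> ACC=-7 [depth=1]
Event 29 (EXEC): [IRQ1] PC=3: IRET -> resume MAIN at PC=5 (depth now 0) [depth=0]
Event 30 (EXEC): [MAIN] PC=5: DEC 4 -> ACC=-11 [depth=0]
Event 31 (EXEC): [MAIN] PC=6: DEC 3 -> ACC=-14 [depth=0]
Event 32 (EXEC): [MAIN] PC=7: HALT [depth=0]
Max depth observed: 2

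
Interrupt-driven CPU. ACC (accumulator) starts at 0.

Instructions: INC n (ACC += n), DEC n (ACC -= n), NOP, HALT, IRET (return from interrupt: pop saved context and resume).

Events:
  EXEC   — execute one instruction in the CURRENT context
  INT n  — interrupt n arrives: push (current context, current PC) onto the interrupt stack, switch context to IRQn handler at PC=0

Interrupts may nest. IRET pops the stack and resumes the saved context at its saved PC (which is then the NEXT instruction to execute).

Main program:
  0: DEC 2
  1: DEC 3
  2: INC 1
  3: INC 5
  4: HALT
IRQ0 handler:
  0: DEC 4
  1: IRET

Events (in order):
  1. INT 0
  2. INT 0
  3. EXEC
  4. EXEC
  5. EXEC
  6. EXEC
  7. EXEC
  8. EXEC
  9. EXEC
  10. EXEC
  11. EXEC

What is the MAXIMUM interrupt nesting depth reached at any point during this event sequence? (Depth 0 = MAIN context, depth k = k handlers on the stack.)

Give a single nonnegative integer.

Event 1 (INT 0): INT 0 arrives: push (MAIN, PC=0), enter IRQ0 at PC=0 (depth now 1) [depth=1]
Event 2 (INT 0): INT 0 arrives: push (IRQ0, PC=0), enter IRQ0 at PC=0 (depth now 2) [depth=2]
Event 3 (EXEC): [IRQ0] PC=0: DEC 4 -> ACC=-4 [depth=2]
Event 4 (EXEC): [IRQ0] PC=1: IRET -> resume IRQ0 at PC=0 (depth now 1) [depth=1]
Event 5 (EXEC): [IRQ0] PC=0: DEC 4 -> ACC=-8 [depth=1]
Event 6 (EXEC): [IRQ0] PC=1: IRET -> resume MAIN at PC=0 (depth now 0) [depth=0]
Event 7 (EXEC): [MAIN] PC=0: DEC 2 -> ACC=-10 [depth=0]
Event 8 (EXEC): [MAIN] PC=1: DEC 3 -> ACC=-13 [depth=0]
Event 9 (EXEC): [MAIN] PC=2: INC 1 -> ACC=-12 [depth=0]
Event 10 (EXEC): [MAIN] PC=3: INC 5 -> ACC=-7 [depth=0]
Event 11 (EXEC): [MAIN] PC=4: HALT [depth=0]
Max depth observed: 2

Answer: 2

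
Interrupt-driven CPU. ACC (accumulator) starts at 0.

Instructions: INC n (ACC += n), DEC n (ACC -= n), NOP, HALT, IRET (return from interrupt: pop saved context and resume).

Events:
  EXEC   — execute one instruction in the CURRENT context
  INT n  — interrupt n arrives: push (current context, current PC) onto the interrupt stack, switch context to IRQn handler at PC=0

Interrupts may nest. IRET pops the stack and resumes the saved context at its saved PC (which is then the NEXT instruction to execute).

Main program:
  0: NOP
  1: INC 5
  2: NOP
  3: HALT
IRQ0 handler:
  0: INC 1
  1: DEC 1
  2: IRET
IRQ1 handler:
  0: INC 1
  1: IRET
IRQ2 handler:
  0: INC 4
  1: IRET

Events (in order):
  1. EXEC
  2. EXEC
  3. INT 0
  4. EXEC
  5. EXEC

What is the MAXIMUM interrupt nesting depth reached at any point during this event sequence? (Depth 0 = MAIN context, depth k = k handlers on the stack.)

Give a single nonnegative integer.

Event 1 (EXEC): [MAIN] PC=0: NOP [depth=0]
Event 2 (EXEC): [MAIN] PC=1: INC 5 -> ACC=5 [depth=0]
Event 3 (INT 0): INT 0 arrives: push (MAIN, PC=2), enter IRQ0 at PC=0 (depth now 1) [depth=1]
Event 4 (EXEC): [IRQ0] PC=0: INC 1 -> ACC=6 [depth=1]
Event 5 (EXEC): [IRQ0] PC=1: DEC 1 -> ACC=5 [depth=1]
Max depth observed: 1

Answer: 1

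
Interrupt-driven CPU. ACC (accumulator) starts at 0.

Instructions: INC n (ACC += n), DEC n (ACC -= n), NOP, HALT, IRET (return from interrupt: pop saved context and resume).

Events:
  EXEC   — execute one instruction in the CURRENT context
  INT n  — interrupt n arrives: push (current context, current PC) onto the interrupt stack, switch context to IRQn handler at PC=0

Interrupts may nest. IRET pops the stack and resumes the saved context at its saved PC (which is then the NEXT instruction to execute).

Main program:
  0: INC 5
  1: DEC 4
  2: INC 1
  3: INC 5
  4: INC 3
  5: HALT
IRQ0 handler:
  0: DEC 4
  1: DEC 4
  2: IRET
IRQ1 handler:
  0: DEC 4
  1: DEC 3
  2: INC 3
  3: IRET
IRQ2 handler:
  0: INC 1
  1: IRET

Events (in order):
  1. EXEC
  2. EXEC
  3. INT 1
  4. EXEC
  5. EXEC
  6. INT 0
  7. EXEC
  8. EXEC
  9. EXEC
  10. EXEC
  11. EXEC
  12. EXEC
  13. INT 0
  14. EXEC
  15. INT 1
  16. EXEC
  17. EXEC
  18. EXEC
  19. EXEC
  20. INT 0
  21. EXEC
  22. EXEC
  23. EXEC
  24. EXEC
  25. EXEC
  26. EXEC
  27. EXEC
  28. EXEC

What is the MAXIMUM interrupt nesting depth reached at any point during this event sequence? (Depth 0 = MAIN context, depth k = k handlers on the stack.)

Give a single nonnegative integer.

Answer: 2

Derivation:
Event 1 (EXEC): [MAIN] PC=0: INC 5 -> ACC=5 [depth=0]
Event 2 (EXEC): [MAIN] PC=1: DEC 4 -> ACC=1 [depth=0]
Event 3 (INT 1): INT 1 arrives: push (MAIN, PC=2), enter IRQ1 at PC=0 (depth now 1) [depth=1]
Event 4 (EXEC): [IRQ1] PC=0: DEC 4 -> ACC=-3 [depth=1]
Event 5 (EXEC): [IRQ1] PC=1: DEC 3 -> ACC=-6 [depth=1]
Event 6 (INT 0): INT 0 arrives: push (IRQ1, PC=2), enter IRQ0 at PC=0 (depth now 2) [depth=2]
Event 7 (EXEC): [IRQ0] PC=0: DEC 4 -> ACC=-10 [depth=2]
Event 8 (EXEC): [IRQ0] PC=1: DEC 4 -> ACC=-14 [depth=2]
Event 9 (EXEC): [IRQ0] PC=2: IRET -> resume IRQ1 at PC=2 (depth now 1) [depth=1]
Event 10 (EXEC): [IRQ1] PC=2: INC 3 -> ACC=-11 [depth=1]
Event 11 (EXEC): [IRQ1] PC=3: IRET -> resume MAIN at PC=2 (depth now 0) [depth=0]
Event 12 (EXEC): [MAIN] PC=2: INC 1 -> ACC=-10 [depth=0]
Event 13 (INT 0): INT 0 arrives: push (MAIN, PC=3), enter IRQ0 at PC=0 (depth now 1) [depth=1]
Event 14 (EXEC): [IRQ0] PC=0: DEC 4 -> ACC=-14 [depth=1]
Event 15 (INT 1): INT 1 arrives: push (IRQ0, PC=1), enter IRQ1 at PC=0 (depth now 2) [depth=2]
Event 16 (EXEC): [IRQ1] PC=0: DEC 4 -> ACC=-18 [depth=2]
Event 17 (EXEC): [IRQ1] PC=1: DEC 3 -> ACC=-21 [depth=2]
Event 18 (EXEC): [IRQ1] PC=2: INC 3 -> ACC=-18 [depth=2]
Event 19 (EXEC): [IRQ1] PC=3: IRET -> resume IRQ0 at PC=1 (depth now 1) [depth=1]
Event 20 (INT 0): INT 0 arrives: push (IRQ0, PC=1), enter IRQ0 at PC=0 (depth now 2) [depth=2]
Event 21 (EXEC): [IRQ0] PC=0: DEC 4 -> ACC=-22 [depth=2]
Event 22 (EXEC): [IRQ0] PC=1: DEC 4 -> ACC=-26 [depth=2]
Event 23 (EXEC): [IRQ0] PC=2: IRET -> resume IRQ0 at PC=1 (depth now 1) [depth=1]
Event 24 (EXEC): [IRQ0] PC=1: DEC 4 -> ACC=-30 [depth=1]
Event 25 (EXEC): [IRQ0] PC=2: IRET -> resume MAIN at PC=3 (depth now 0) [depth=0]
Event 26 (EXEC): [MAIN] PC=3: INC 5 -> ACC=-25 [depth=0]
Event 27 (EXEC): [MAIN] PC=4: INC 3 -> ACC=-22 [depth=0]
Event 28 (EXEC): [MAIN] PC=5: HALT [depth=0]
Max depth observed: 2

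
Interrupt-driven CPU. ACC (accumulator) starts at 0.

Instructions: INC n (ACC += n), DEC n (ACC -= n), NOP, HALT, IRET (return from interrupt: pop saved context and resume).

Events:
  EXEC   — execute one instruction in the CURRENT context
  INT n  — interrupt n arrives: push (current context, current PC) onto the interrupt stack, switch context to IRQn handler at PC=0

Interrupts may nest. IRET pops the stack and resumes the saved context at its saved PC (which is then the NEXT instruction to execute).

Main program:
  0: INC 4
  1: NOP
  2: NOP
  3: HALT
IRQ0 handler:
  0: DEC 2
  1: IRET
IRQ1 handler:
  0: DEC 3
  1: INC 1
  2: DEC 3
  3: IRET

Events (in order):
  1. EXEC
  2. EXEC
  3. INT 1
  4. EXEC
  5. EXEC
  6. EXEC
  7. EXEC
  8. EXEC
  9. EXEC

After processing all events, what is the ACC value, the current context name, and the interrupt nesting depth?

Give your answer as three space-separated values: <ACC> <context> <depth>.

Answer: -1 MAIN 0

Derivation:
Event 1 (EXEC): [MAIN] PC=0: INC 4 -> ACC=4
Event 2 (EXEC): [MAIN] PC=1: NOP
Event 3 (INT 1): INT 1 arrives: push (MAIN, PC=2), enter IRQ1 at PC=0 (depth now 1)
Event 4 (EXEC): [IRQ1] PC=0: DEC 3 -> ACC=1
Event 5 (EXEC): [IRQ1] PC=1: INC 1 -> ACC=2
Event 6 (EXEC): [IRQ1] PC=2: DEC 3 -> ACC=-1
Event 7 (EXEC): [IRQ1] PC=3: IRET -> resume MAIN at PC=2 (depth now 0)
Event 8 (EXEC): [MAIN] PC=2: NOP
Event 9 (EXEC): [MAIN] PC=3: HALT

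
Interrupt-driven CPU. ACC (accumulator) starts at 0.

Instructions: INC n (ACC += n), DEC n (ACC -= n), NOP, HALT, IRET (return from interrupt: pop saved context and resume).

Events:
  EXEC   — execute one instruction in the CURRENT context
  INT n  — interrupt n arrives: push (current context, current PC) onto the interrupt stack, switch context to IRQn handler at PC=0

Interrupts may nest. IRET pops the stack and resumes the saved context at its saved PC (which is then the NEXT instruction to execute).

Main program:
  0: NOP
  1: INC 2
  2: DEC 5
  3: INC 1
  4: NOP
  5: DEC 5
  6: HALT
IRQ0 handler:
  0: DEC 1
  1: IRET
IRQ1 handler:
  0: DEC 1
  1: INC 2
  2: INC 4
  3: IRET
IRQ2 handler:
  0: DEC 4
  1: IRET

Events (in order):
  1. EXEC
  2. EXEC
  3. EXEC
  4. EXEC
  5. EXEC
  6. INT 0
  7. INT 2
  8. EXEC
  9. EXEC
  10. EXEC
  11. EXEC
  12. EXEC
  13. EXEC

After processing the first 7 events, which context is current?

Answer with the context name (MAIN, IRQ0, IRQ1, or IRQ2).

Answer: IRQ2

Derivation:
Event 1 (EXEC): [MAIN] PC=0: NOP
Event 2 (EXEC): [MAIN] PC=1: INC 2 -> ACC=2
Event 3 (EXEC): [MAIN] PC=2: DEC 5 -> ACC=-3
Event 4 (EXEC): [MAIN] PC=3: INC 1 -> ACC=-2
Event 5 (EXEC): [MAIN] PC=4: NOP
Event 6 (INT 0): INT 0 arrives: push (MAIN, PC=5), enter IRQ0 at PC=0 (depth now 1)
Event 7 (INT 2): INT 2 arrives: push (IRQ0, PC=0), enter IRQ2 at PC=0 (depth now 2)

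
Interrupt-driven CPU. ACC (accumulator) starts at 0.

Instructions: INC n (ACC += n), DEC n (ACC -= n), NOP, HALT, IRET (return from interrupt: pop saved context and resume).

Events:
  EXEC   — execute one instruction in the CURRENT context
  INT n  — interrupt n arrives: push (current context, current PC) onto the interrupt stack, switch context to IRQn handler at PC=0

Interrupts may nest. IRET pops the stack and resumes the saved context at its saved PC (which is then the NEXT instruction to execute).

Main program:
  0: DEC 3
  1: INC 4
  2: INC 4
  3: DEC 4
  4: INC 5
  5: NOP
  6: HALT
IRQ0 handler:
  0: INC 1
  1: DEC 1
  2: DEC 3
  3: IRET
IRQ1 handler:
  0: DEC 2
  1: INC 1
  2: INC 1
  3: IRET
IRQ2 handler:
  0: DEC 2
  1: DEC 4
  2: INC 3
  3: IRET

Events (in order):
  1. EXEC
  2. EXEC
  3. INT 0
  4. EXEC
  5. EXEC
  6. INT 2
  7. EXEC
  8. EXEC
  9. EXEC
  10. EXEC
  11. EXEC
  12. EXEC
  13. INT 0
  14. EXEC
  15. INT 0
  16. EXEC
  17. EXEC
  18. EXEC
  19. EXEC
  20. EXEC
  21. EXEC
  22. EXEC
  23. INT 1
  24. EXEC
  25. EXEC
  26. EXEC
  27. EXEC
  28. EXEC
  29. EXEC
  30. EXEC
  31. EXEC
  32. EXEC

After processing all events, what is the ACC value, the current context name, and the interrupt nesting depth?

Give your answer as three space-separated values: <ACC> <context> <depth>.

Answer: -6 MAIN 0

Derivation:
Event 1 (EXEC): [MAIN] PC=0: DEC 3 -> ACC=-3
Event 2 (EXEC): [MAIN] PC=1: INC 4 -> ACC=1
Event 3 (INT 0): INT 0 arrives: push (MAIN, PC=2), enter IRQ0 at PC=0 (depth now 1)
Event 4 (EXEC): [IRQ0] PC=0: INC 1 -> ACC=2
Event 5 (EXEC): [IRQ0] PC=1: DEC 1 -> ACC=1
Event 6 (INT 2): INT 2 arrives: push (IRQ0, PC=2), enter IRQ2 at PC=0 (depth now 2)
Event 7 (EXEC): [IRQ2] PC=0: DEC 2 -> ACC=-1
Event 8 (EXEC): [IRQ2] PC=1: DEC 4 -> ACC=-5
Event 9 (EXEC): [IRQ2] PC=2: INC 3 -> ACC=-2
Event 10 (EXEC): [IRQ2] PC=3: IRET -> resume IRQ0 at PC=2 (depth now 1)
Event 11 (EXEC): [IRQ0] PC=2: DEC 3 -> ACC=-5
Event 12 (EXEC): [IRQ0] PC=3: IRET -> resume MAIN at PC=2 (depth now 0)
Event 13 (INT 0): INT 0 arrives: push (MAIN, PC=2), enter IRQ0 at PC=0 (depth now 1)
Event 14 (EXEC): [IRQ0] PC=0: INC 1 -> ACC=-4
Event 15 (INT 0): INT 0 arrives: push (IRQ0, PC=1), enter IRQ0 at PC=0 (depth now 2)
Event 16 (EXEC): [IRQ0] PC=0: INC 1 -> ACC=-3
Event 17 (EXEC): [IRQ0] PC=1: DEC 1 -> ACC=-4
Event 18 (EXEC): [IRQ0] PC=2: DEC 3 -> ACC=-7
Event 19 (EXEC): [IRQ0] PC=3: IRET -> resume IRQ0 at PC=1 (depth now 1)
Event 20 (EXEC): [IRQ0] PC=1: DEC 1 -> ACC=-8
Event 21 (EXEC): [IRQ0] PC=2: DEC 3 -> ACC=-11
Event 22 (EXEC): [IRQ0] PC=3: IRET -> resume MAIN at PC=2 (depth now 0)
Event 23 (INT 1): INT 1 arrives: push (MAIN, PC=2), enter IRQ1 at PC=0 (depth now 1)
Event 24 (EXEC): [IRQ1] PC=0: DEC 2 -> ACC=-13
Event 25 (EXEC): [IRQ1] PC=1: INC 1 -> ACC=-12
Event 26 (EXEC): [IRQ1] PC=2: INC 1 -> ACC=-11
Event 27 (EXEC): [IRQ1] PC=3: IRET -> resume MAIN at PC=2 (depth now 0)
Event 28 (EXEC): [MAIN] PC=2: INC 4 -> ACC=-7
Event 29 (EXEC): [MAIN] PC=3: DEC 4 -> ACC=-11
Event 30 (EXEC): [MAIN] PC=4: INC 5 -> ACC=-6
Event 31 (EXEC): [MAIN] PC=5: NOP
Event 32 (EXEC): [MAIN] PC=6: HALT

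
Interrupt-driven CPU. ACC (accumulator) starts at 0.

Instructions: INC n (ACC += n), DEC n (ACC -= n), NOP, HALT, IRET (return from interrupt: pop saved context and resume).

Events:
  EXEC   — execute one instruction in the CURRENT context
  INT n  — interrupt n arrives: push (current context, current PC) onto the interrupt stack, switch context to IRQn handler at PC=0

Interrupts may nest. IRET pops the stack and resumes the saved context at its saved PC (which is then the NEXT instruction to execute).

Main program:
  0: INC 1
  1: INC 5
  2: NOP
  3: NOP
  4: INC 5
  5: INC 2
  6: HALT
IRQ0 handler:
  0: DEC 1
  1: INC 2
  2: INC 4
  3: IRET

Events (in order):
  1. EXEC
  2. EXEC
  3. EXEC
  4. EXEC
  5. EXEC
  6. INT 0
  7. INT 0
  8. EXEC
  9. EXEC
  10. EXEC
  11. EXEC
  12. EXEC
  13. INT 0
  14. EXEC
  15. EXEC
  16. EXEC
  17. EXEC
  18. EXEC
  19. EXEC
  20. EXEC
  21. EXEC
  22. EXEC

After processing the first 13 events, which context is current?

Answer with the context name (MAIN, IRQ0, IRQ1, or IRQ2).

Answer: IRQ0

Derivation:
Event 1 (EXEC): [MAIN] PC=0: INC 1 -> ACC=1
Event 2 (EXEC): [MAIN] PC=1: INC 5 -> ACC=6
Event 3 (EXEC): [MAIN] PC=2: NOP
Event 4 (EXEC): [MAIN] PC=3: NOP
Event 5 (EXEC): [MAIN] PC=4: INC 5 -> ACC=11
Event 6 (INT 0): INT 0 arrives: push (MAIN, PC=5), enter IRQ0 at PC=0 (depth now 1)
Event 7 (INT 0): INT 0 arrives: push (IRQ0, PC=0), enter IRQ0 at PC=0 (depth now 2)
Event 8 (EXEC): [IRQ0] PC=0: DEC 1 -> ACC=10
Event 9 (EXEC): [IRQ0] PC=1: INC 2 -> ACC=12
Event 10 (EXEC): [IRQ0] PC=2: INC 4 -> ACC=16
Event 11 (EXEC): [IRQ0] PC=3: IRET -> resume IRQ0 at PC=0 (depth now 1)
Event 12 (EXEC): [IRQ0] PC=0: DEC 1 -> ACC=15
Event 13 (INT 0): INT 0 arrives: push (IRQ0, PC=1), enter IRQ0 at PC=0 (depth now 2)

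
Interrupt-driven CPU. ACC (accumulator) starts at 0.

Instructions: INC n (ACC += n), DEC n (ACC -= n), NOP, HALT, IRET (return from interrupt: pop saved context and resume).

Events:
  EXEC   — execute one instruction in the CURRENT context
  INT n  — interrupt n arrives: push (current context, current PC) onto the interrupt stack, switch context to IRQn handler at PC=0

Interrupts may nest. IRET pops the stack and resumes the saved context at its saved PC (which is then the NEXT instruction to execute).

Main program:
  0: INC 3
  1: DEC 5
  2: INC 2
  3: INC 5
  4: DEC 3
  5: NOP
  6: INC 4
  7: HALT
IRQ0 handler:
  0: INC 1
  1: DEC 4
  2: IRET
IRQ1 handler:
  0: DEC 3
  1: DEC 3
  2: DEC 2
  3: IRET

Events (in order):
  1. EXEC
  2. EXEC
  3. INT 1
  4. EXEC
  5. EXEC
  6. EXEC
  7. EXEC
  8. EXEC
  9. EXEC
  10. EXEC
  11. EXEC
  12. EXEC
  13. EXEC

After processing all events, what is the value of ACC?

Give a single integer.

Answer: -2

Derivation:
Event 1 (EXEC): [MAIN] PC=0: INC 3 -> ACC=3
Event 2 (EXEC): [MAIN] PC=1: DEC 5 -> ACC=-2
Event 3 (INT 1): INT 1 arrives: push (MAIN, PC=2), enter IRQ1 at PC=0 (depth now 1)
Event 4 (EXEC): [IRQ1] PC=0: DEC 3 -> ACC=-5
Event 5 (EXEC): [IRQ1] PC=1: DEC 3 -> ACC=-8
Event 6 (EXEC): [IRQ1] PC=2: DEC 2 -> ACC=-10
Event 7 (EXEC): [IRQ1] PC=3: IRET -> resume MAIN at PC=2 (depth now 0)
Event 8 (EXEC): [MAIN] PC=2: INC 2 -> ACC=-8
Event 9 (EXEC): [MAIN] PC=3: INC 5 -> ACC=-3
Event 10 (EXEC): [MAIN] PC=4: DEC 3 -> ACC=-6
Event 11 (EXEC): [MAIN] PC=5: NOP
Event 12 (EXEC): [MAIN] PC=6: INC 4 -> ACC=-2
Event 13 (EXEC): [MAIN] PC=7: HALT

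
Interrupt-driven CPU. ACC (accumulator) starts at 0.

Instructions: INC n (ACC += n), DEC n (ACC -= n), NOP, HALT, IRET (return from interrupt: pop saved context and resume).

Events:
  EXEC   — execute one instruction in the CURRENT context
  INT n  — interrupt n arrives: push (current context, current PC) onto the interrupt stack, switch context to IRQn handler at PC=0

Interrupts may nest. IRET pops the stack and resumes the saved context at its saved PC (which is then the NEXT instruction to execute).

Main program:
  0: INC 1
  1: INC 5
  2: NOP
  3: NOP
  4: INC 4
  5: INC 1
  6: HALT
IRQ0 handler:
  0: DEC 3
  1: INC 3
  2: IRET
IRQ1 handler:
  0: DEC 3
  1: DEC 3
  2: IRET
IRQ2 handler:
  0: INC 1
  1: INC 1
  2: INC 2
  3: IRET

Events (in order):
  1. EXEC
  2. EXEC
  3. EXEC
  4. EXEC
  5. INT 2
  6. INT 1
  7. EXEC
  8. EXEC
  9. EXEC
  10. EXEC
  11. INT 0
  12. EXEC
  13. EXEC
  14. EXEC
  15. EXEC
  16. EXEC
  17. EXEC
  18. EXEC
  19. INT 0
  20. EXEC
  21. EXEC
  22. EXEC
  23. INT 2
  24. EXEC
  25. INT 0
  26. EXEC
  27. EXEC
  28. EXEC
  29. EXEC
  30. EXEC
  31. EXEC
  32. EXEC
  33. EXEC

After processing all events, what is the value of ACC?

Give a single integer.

Answer: 13

Derivation:
Event 1 (EXEC): [MAIN] PC=0: INC 1 -> ACC=1
Event 2 (EXEC): [MAIN] PC=1: INC 5 -> ACC=6
Event 3 (EXEC): [MAIN] PC=2: NOP
Event 4 (EXEC): [MAIN] PC=3: NOP
Event 5 (INT 2): INT 2 arrives: push (MAIN, PC=4), enter IRQ2 at PC=0 (depth now 1)
Event 6 (INT 1): INT 1 arrives: push (IRQ2, PC=0), enter IRQ1 at PC=0 (depth now 2)
Event 7 (EXEC): [IRQ1] PC=0: DEC 3 -> ACC=3
Event 8 (EXEC): [IRQ1] PC=1: DEC 3 -> ACC=0
Event 9 (EXEC): [IRQ1] PC=2: IRET -> resume IRQ2 at PC=0 (depth now 1)
Event 10 (EXEC): [IRQ2] PC=0: INC 1 -> ACC=1
Event 11 (INT 0): INT 0 arrives: push (IRQ2, PC=1), enter IRQ0 at PC=0 (depth now 2)
Event 12 (EXEC): [IRQ0] PC=0: DEC 3 -> ACC=-2
Event 13 (EXEC): [IRQ0] PC=1: INC 3 -> ACC=1
Event 14 (EXEC): [IRQ0] PC=2: IRET -> resume IRQ2 at PC=1 (depth now 1)
Event 15 (EXEC): [IRQ2] PC=1: INC 1 -> ACC=2
Event 16 (EXEC): [IRQ2] PC=2: INC 2 -> ACC=4
Event 17 (EXEC): [IRQ2] PC=3: IRET -> resume MAIN at PC=4 (depth now 0)
Event 18 (EXEC): [MAIN] PC=4: INC 4 -> ACC=8
Event 19 (INT 0): INT 0 arrives: push (MAIN, PC=5), enter IRQ0 at PC=0 (depth now 1)
Event 20 (EXEC): [IRQ0] PC=0: DEC 3 -> ACC=5
Event 21 (EXEC): [IRQ0] PC=1: INC 3 -> ACC=8
Event 22 (EXEC): [IRQ0] PC=2: IRET -> resume MAIN at PC=5 (depth now 0)
Event 23 (INT 2): INT 2 arrives: push (MAIN, PC=5), enter IRQ2 at PC=0 (depth now 1)
Event 24 (EXEC): [IRQ2] PC=0: INC 1 -> ACC=9
Event 25 (INT 0): INT 0 arrives: push (IRQ2, PC=1), enter IRQ0 at PC=0 (depth now 2)
Event 26 (EXEC): [IRQ0] PC=0: DEC 3 -> ACC=6
Event 27 (EXEC): [IRQ0] PC=1: INC 3 -> ACC=9
Event 28 (EXEC): [IRQ0] PC=2: IRET -> resume IRQ2 at PC=1 (depth now 1)
Event 29 (EXEC): [IRQ2] PC=1: INC 1 -> ACC=10
Event 30 (EXEC): [IRQ2] PC=2: INC 2 -> ACC=12
Event 31 (EXEC): [IRQ2] PC=3: IRET -> resume MAIN at PC=5 (depth now 0)
Event 32 (EXEC): [MAIN] PC=5: INC 1 -> ACC=13
Event 33 (EXEC): [MAIN] PC=6: HALT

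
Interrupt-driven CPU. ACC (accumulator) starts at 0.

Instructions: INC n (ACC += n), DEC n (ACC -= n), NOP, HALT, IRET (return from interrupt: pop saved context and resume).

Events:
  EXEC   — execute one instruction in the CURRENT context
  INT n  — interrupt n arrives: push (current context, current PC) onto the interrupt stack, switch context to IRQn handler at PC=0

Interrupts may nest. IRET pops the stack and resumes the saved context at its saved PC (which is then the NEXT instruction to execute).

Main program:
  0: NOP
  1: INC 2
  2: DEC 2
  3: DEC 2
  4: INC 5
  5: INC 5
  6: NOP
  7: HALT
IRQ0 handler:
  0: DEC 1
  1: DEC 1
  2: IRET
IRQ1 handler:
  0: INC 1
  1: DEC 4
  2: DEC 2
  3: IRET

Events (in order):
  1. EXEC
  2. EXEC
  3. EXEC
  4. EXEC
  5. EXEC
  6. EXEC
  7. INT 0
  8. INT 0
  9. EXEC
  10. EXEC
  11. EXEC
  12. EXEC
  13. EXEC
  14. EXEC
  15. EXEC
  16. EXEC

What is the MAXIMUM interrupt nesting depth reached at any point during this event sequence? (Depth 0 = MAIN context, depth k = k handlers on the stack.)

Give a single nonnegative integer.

Event 1 (EXEC): [MAIN] PC=0: NOP [depth=0]
Event 2 (EXEC): [MAIN] PC=1: INC 2 -> ACC=2 [depth=0]
Event 3 (EXEC): [MAIN] PC=2: DEC 2 -> ACC=0 [depth=0]
Event 4 (EXEC): [MAIN] PC=3: DEC 2 -> ACC=-2 [depth=0]
Event 5 (EXEC): [MAIN] PC=4: INC 5 -> ACC=3 [depth=0]
Event 6 (EXEC): [MAIN] PC=5: INC 5 -> ACC=8 [depth=0]
Event 7 (INT 0): INT 0 arrives: push (MAIN, PC=6), enter IRQ0 at PC=0 (depth now 1) [depth=1]
Event 8 (INT 0): INT 0 arrives: push (IRQ0, PC=0), enter IRQ0 at PC=0 (depth now 2) [depth=2]
Event 9 (EXEC): [IRQ0] PC=0: DEC 1 -> ACC=7 [depth=2]
Event 10 (EXEC): [IRQ0] PC=1: DEC 1 -> ACC=6 [depth=2]
Event 11 (EXEC): [IRQ0] PC=2: IRET -> resume IRQ0 at PC=0 (depth now 1) [depth=1]
Event 12 (EXEC): [IRQ0] PC=0: DEC 1 -> ACC=5 [depth=1]
Event 13 (EXEC): [IRQ0] PC=1: DEC 1 -> ACC=4 [depth=1]
Event 14 (EXEC): [IRQ0] PC=2: IRET -> resume MAIN at PC=6 (depth now 0) [depth=0]
Event 15 (EXEC): [MAIN] PC=6: NOP [depth=0]
Event 16 (EXEC): [MAIN] PC=7: HALT [depth=0]
Max depth observed: 2

Answer: 2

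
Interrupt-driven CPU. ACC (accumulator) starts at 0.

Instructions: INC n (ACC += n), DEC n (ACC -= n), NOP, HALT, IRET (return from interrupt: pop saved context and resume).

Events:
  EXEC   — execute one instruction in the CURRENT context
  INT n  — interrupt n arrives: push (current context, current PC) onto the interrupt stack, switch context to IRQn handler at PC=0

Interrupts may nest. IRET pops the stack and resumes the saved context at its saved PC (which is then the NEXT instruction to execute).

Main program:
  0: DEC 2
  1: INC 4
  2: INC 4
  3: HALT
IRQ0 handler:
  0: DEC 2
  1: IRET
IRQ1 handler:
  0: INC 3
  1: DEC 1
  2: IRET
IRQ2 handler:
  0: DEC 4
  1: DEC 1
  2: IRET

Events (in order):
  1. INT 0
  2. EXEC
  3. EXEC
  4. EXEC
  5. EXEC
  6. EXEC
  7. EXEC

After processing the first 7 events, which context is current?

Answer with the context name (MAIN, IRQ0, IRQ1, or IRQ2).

Event 1 (INT 0): INT 0 arrives: push (MAIN, PC=0), enter IRQ0 at PC=0 (depth now 1)
Event 2 (EXEC): [IRQ0] PC=0: DEC 2 -> ACC=-2
Event 3 (EXEC): [IRQ0] PC=1: IRET -> resume MAIN at PC=0 (depth now 0)
Event 4 (EXEC): [MAIN] PC=0: DEC 2 -> ACC=-4
Event 5 (EXEC): [MAIN] PC=1: INC 4 -> ACC=0
Event 6 (EXEC): [MAIN] PC=2: INC 4 -> ACC=4
Event 7 (EXEC): [MAIN] PC=3: HALT

Answer: MAIN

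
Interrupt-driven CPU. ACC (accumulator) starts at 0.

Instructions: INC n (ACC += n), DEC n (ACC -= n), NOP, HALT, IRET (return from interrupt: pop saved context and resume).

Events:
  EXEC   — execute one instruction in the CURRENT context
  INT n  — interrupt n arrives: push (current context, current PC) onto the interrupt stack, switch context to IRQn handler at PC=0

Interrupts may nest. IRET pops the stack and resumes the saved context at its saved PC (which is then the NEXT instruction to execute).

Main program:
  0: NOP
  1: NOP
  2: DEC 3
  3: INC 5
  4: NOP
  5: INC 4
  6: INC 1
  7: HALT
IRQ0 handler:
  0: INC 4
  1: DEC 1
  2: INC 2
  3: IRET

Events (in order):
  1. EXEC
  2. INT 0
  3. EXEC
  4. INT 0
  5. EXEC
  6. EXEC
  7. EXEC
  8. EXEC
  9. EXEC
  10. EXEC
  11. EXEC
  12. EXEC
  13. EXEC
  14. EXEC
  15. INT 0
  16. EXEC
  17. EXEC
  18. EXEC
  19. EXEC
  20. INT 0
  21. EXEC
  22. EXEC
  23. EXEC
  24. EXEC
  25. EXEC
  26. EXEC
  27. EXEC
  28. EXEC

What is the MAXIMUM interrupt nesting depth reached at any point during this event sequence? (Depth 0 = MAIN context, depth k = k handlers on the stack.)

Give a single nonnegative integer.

Event 1 (EXEC): [MAIN] PC=0: NOP [depth=0]
Event 2 (INT 0): INT 0 arrives: push (MAIN, PC=1), enter IRQ0 at PC=0 (depth now 1) [depth=1]
Event 3 (EXEC): [IRQ0] PC=0: INC 4 -> ACC=4 [depth=1]
Event 4 (INT 0): INT 0 arrives: push (IRQ0, PC=1), enter IRQ0 at PC=0 (depth now 2) [depth=2]
Event 5 (EXEC): [IRQ0] PC=0: INC 4 -> ACC=8 [depth=2]
Event 6 (EXEC): [IRQ0] PC=1: DEC 1 -> ACC=7 [depth=2]
Event 7 (EXEC): [IRQ0] PC=2: INC 2 -> ACC=9 [depth=2]
Event 8 (EXEC): [IRQ0] PC=3: IRET -> resume IRQ0 at PC=1 (depth now 1) [depth=1]
Event 9 (EXEC): [IRQ0] PC=1: DEC 1 -> ACC=8 [depth=1]
Event 10 (EXEC): [IRQ0] PC=2: INC 2 -> ACC=10 [depth=1]
Event 11 (EXEC): [IRQ0] PC=3: IRET -> resume MAIN at PC=1 (depth now 0) [depth=0]
Event 12 (EXEC): [MAIN] PC=1: NOP [depth=0]
Event 13 (EXEC): [MAIN] PC=2: DEC 3 -> ACC=7 [depth=0]
Event 14 (EXEC): [MAIN] PC=3: INC 5 -> ACC=12 [depth=0]
Event 15 (INT 0): INT 0 arrives: push (MAIN, PC=4), enter IRQ0 at PC=0 (depth now 1) [depth=1]
Event 16 (EXEC): [IRQ0] PC=0: INC 4 -> ACC=16 [depth=1]
Event 17 (EXEC): [IRQ0] PC=1: DEC 1 -> ACC=15 [depth=1]
Event 18 (EXEC): [IRQ0] PC=2: INC 2 -> ACC=17 [depth=1]
Event 19 (EXEC): [IRQ0] PC=3: IRET -> resume MAIN at PC=4 (depth now 0) [depth=0]
Event 20 (INT 0): INT 0 arrives: push (MAIN, PC=4), enter IRQ0 at PC=0 (depth now 1) [depth=1]
Event 21 (EXEC): [IRQ0] PC=0: INC 4 -> ACC=21 [depth=1]
Event 22 (EXEC): [IRQ0] PC=1: DEC 1 -> ACC=20 [depth=1]
Event 23 (EXEC): [IRQ0] PC=2: INC 2 -> ACC=22 [depth=1]
Event 24 (EXEC): [IRQ0] PC=3: IRET -> resume MAIN at PC=4 (depth now 0) [depth=0]
Event 25 (EXEC): [MAIN] PC=4: NOP [depth=0]
Event 26 (EXEC): [MAIN] PC=5: INC 4 -> ACC=26 [depth=0]
Event 27 (EXEC): [MAIN] PC=6: INC 1 -> ACC=27 [depth=0]
Event 28 (EXEC): [MAIN] PC=7: HALT [depth=0]
Max depth observed: 2

Answer: 2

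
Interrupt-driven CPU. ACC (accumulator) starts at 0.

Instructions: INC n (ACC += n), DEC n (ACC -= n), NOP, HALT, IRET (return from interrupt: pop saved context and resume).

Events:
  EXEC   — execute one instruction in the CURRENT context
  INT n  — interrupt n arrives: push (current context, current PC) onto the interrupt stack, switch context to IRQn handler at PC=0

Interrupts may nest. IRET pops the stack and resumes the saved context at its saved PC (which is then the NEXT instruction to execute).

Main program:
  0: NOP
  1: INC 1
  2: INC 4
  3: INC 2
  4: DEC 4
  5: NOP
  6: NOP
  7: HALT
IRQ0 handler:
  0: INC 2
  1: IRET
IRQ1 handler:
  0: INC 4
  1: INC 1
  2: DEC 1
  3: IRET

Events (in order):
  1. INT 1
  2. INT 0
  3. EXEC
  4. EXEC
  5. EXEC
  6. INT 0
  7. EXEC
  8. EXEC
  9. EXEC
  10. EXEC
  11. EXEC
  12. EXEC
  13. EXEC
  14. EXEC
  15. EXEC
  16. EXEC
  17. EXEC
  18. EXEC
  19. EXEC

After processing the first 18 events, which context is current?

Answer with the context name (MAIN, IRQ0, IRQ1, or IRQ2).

Event 1 (INT 1): INT 1 arrives: push (MAIN, PC=0), enter IRQ1 at PC=0 (depth now 1)
Event 2 (INT 0): INT 0 arrives: push (IRQ1, PC=0), enter IRQ0 at PC=0 (depth now 2)
Event 3 (EXEC): [IRQ0] PC=0: INC 2 -> ACC=2
Event 4 (EXEC): [IRQ0] PC=1: IRET -> resume IRQ1 at PC=0 (depth now 1)
Event 5 (EXEC): [IRQ1] PC=0: INC 4 -> ACC=6
Event 6 (INT 0): INT 0 arrives: push (IRQ1, PC=1), enter IRQ0 at PC=0 (depth now 2)
Event 7 (EXEC): [IRQ0] PC=0: INC 2 -> ACC=8
Event 8 (EXEC): [IRQ0] PC=1: IRET -> resume IRQ1 at PC=1 (depth now 1)
Event 9 (EXEC): [IRQ1] PC=1: INC 1 -> ACC=9
Event 10 (EXEC): [IRQ1] PC=2: DEC 1 -> ACC=8
Event 11 (EXEC): [IRQ1] PC=3: IRET -> resume MAIN at PC=0 (depth now 0)
Event 12 (EXEC): [MAIN] PC=0: NOP
Event 13 (EXEC): [MAIN] PC=1: INC 1 -> ACC=9
Event 14 (EXEC): [MAIN] PC=2: INC 4 -> ACC=13
Event 15 (EXEC): [MAIN] PC=3: INC 2 -> ACC=15
Event 16 (EXEC): [MAIN] PC=4: DEC 4 -> ACC=11
Event 17 (EXEC): [MAIN] PC=5: NOP
Event 18 (EXEC): [MAIN] PC=6: NOP

Answer: MAIN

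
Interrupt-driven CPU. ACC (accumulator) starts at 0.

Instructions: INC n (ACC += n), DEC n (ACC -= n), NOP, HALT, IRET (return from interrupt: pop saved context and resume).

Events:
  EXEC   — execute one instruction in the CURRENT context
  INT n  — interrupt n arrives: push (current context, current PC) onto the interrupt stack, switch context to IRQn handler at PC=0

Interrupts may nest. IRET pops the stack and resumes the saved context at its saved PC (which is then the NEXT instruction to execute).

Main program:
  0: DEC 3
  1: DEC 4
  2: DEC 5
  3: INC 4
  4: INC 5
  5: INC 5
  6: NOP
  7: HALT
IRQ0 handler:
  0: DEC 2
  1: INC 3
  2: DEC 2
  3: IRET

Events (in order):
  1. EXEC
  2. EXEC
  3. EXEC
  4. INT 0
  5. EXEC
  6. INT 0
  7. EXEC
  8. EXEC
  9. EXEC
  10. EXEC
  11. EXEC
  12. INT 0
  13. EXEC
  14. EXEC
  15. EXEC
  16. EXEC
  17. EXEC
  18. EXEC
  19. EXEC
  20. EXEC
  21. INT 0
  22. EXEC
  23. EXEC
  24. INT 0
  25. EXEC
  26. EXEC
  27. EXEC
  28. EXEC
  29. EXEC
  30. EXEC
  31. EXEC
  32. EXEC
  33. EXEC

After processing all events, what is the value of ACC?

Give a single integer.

Event 1 (EXEC): [MAIN] PC=0: DEC 3 -> ACC=-3
Event 2 (EXEC): [MAIN] PC=1: DEC 4 -> ACC=-7
Event 3 (EXEC): [MAIN] PC=2: DEC 5 -> ACC=-12
Event 4 (INT 0): INT 0 arrives: push (MAIN, PC=3), enter IRQ0 at PC=0 (depth now 1)
Event 5 (EXEC): [IRQ0] PC=0: DEC 2 -> ACC=-14
Event 6 (INT 0): INT 0 arrives: push (IRQ0, PC=1), enter IRQ0 at PC=0 (depth now 2)
Event 7 (EXEC): [IRQ0] PC=0: DEC 2 -> ACC=-16
Event 8 (EXEC): [IRQ0] PC=1: INC 3 -> ACC=-13
Event 9 (EXEC): [IRQ0] PC=2: DEC 2 -> ACC=-15
Event 10 (EXEC): [IRQ0] PC=3: IRET -> resume IRQ0 at PC=1 (depth now 1)
Event 11 (EXEC): [IRQ0] PC=1: INC 3 -> ACC=-12
Event 12 (INT 0): INT 0 arrives: push (IRQ0, PC=2), enter IRQ0 at PC=0 (depth now 2)
Event 13 (EXEC): [IRQ0] PC=0: DEC 2 -> ACC=-14
Event 14 (EXEC): [IRQ0] PC=1: INC 3 -> ACC=-11
Event 15 (EXEC): [IRQ0] PC=2: DEC 2 -> ACC=-13
Event 16 (EXEC): [IRQ0] PC=3: IRET -> resume IRQ0 at PC=2 (depth now 1)
Event 17 (EXEC): [IRQ0] PC=2: DEC 2 -> ACC=-15
Event 18 (EXEC): [IRQ0] PC=3: IRET -> resume MAIN at PC=3 (depth now 0)
Event 19 (EXEC): [MAIN] PC=3: INC 4 -> ACC=-11
Event 20 (EXEC): [MAIN] PC=4: INC 5 -> ACC=-6
Event 21 (INT 0): INT 0 arrives: push (MAIN, PC=5), enter IRQ0 at PC=0 (depth now 1)
Event 22 (EXEC): [IRQ0] PC=0: DEC 2 -> ACC=-8
Event 23 (EXEC): [IRQ0] PC=1: INC 3 -> ACC=-5
Event 24 (INT 0): INT 0 arrives: push (IRQ0, PC=2), enter IRQ0 at PC=0 (depth now 2)
Event 25 (EXEC): [IRQ0] PC=0: DEC 2 -> ACC=-7
Event 26 (EXEC): [IRQ0] PC=1: INC 3 -> ACC=-4
Event 27 (EXEC): [IRQ0] PC=2: DEC 2 -> ACC=-6
Event 28 (EXEC): [IRQ0] PC=3: IRET -> resume IRQ0 at PC=2 (depth now 1)
Event 29 (EXEC): [IRQ0] PC=2: DEC 2 -> ACC=-8
Event 30 (EXEC): [IRQ0] PC=3: IRET -> resume MAIN at PC=5 (depth now 0)
Event 31 (EXEC): [MAIN] PC=5: INC 5 -> ACC=-3
Event 32 (EXEC): [MAIN] PC=6: NOP
Event 33 (EXEC): [MAIN] PC=7: HALT

Answer: -3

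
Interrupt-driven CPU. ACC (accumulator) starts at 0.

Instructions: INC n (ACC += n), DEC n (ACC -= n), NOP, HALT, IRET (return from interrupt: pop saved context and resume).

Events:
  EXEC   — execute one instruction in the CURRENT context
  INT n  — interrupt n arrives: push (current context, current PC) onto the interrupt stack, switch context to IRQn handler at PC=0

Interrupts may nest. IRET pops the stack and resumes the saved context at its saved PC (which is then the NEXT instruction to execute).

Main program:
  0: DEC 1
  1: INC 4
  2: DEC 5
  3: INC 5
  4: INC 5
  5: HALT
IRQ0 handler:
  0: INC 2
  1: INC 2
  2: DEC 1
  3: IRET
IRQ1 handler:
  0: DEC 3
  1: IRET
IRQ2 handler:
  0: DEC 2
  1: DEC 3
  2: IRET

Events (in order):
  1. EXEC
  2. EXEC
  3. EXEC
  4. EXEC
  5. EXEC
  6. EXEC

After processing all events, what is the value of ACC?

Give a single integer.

Event 1 (EXEC): [MAIN] PC=0: DEC 1 -> ACC=-1
Event 2 (EXEC): [MAIN] PC=1: INC 4 -> ACC=3
Event 3 (EXEC): [MAIN] PC=2: DEC 5 -> ACC=-2
Event 4 (EXEC): [MAIN] PC=3: INC 5 -> ACC=3
Event 5 (EXEC): [MAIN] PC=4: INC 5 -> ACC=8
Event 6 (EXEC): [MAIN] PC=5: HALT

Answer: 8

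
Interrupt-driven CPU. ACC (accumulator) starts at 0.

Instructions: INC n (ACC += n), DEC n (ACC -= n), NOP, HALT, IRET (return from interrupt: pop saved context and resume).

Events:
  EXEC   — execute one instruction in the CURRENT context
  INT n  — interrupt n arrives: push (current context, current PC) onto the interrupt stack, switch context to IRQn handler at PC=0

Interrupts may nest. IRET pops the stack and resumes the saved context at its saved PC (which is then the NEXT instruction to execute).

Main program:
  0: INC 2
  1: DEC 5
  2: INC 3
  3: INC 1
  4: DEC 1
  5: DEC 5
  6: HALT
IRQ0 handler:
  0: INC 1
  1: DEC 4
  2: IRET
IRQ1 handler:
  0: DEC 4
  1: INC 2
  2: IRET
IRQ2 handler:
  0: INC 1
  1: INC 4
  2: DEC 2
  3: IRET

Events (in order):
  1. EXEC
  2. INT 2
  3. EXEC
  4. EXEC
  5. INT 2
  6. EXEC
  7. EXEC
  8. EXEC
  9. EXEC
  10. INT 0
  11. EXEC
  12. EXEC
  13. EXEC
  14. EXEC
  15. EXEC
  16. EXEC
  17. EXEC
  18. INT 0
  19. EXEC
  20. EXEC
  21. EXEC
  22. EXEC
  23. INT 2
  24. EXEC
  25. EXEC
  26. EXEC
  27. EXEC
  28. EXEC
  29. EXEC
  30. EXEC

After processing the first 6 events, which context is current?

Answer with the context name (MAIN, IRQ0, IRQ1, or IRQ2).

Answer: IRQ2

Derivation:
Event 1 (EXEC): [MAIN] PC=0: INC 2 -> ACC=2
Event 2 (INT 2): INT 2 arrives: push (MAIN, PC=1), enter IRQ2 at PC=0 (depth now 1)
Event 3 (EXEC): [IRQ2] PC=0: INC 1 -> ACC=3
Event 4 (EXEC): [IRQ2] PC=1: INC 4 -> ACC=7
Event 5 (INT 2): INT 2 arrives: push (IRQ2, PC=2), enter IRQ2 at PC=0 (depth now 2)
Event 6 (EXEC): [IRQ2] PC=0: INC 1 -> ACC=8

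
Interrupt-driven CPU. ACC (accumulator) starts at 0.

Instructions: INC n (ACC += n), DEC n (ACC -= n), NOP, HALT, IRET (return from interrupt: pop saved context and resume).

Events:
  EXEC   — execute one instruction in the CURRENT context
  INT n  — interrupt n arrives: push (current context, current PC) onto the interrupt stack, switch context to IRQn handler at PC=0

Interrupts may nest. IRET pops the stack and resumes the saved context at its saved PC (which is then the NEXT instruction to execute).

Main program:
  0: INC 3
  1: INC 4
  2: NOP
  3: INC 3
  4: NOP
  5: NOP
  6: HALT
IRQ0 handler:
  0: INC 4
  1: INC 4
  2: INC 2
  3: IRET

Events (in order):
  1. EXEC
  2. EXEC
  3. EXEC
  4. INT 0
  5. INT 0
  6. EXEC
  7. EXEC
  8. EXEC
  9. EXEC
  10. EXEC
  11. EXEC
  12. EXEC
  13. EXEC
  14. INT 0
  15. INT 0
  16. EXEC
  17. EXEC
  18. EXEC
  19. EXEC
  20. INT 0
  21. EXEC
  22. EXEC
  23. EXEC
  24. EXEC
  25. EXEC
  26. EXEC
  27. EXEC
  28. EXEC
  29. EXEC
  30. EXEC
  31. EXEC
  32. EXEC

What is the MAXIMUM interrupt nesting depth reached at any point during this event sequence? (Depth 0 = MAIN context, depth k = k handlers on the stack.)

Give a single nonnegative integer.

Event 1 (EXEC): [MAIN] PC=0: INC 3 -> ACC=3 [depth=0]
Event 2 (EXEC): [MAIN] PC=1: INC 4 -> ACC=7 [depth=0]
Event 3 (EXEC): [MAIN] PC=2: NOP [depth=0]
Event 4 (INT 0): INT 0 arrives: push (MAIN, PC=3), enter IRQ0 at PC=0 (depth now 1) [depth=1]
Event 5 (INT 0): INT 0 arrives: push (IRQ0, PC=0), enter IRQ0 at PC=0 (depth now 2) [depth=2]
Event 6 (EXEC): [IRQ0] PC=0: INC 4 -> ACC=11 [depth=2]
Event 7 (EXEC): [IRQ0] PC=1: INC 4 -> ACC=15 [depth=2]
Event 8 (EXEC): [IRQ0] PC=2: INC 2 -> ACC=17 [depth=2]
Event 9 (EXEC): [IRQ0] PC=3: IRET -> resume IRQ0 at PC=0 (depth now 1) [depth=1]
Event 10 (EXEC): [IRQ0] PC=0: INC 4 -> ACC=21 [depth=1]
Event 11 (EXEC): [IRQ0] PC=1: INC 4 -> ACC=25 [depth=1]
Event 12 (EXEC): [IRQ0] PC=2: INC 2 -> ACC=27 [depth=1]
Event 13 (EXEC): [IRQ0] PC=3: IRET -> resume MAIN at PC=3 (depth now 0) [depth=0]
Event 14 (INT 0): INT 0 arrives: push (MAIN, PC=3), enter IRQ0 at PC=0 (depth now 1) [depth=1]
Event 15 (INT 0): INT 0 arrives: push (IRQ0, PC=0), enter IRQ0 at PC=0 (depth now 2) [depth=2]
Event 16 (EXEC): [IRQ0] PC=0: INC 4 -> ACC=31 [depth=2]
Event 17 (EXEC): [IRQ0] PC=1: INC 4 -> ACC=35 [depth=2]
Event 18 (EXEC): [IRQ0] PC=2: INC 2 -> ACC=37 [depth=2]
Event 19 (EXEC): [IRQ0] PC=3: IRET -> resume IRQ0 at PC=0 (depth now 1) [depth=1]
Event 20 (INT 0): INT 0 arrives: push (IRQ0, PC=0), enter IRQ0 at PC=0 (depth now 2) [depth=2]
Event 21 (EXEC): [IRQ0] PC=0: INC 4 -> ACC=41 [depth=2]
Event 22 (EXEC): [IRQ0] PC=1: INC 4 -> ACC=45 [depth=2]
Event 23 (EXEC): [IRQ0] PC=2: INC 2 -> ACC=47 [depth=2]
Event 24 (EXEC): [IRQ0] PC=3: IRET -> resume IRQ0 at PC=0 (depth now 1) [depth=1]
Event 25 (EXEC): [IRQ0] PC=0: INC 4 -> ACC=51 [depth=1]
Event 26 (EXEC): [IRQ0] PC=1: INC 4 -> ACC=55 [depth=1]
Event 27 (EXEC): [IRQ0] PC=2: INC 2 -> ACC=57 [depth=1]
Event 28 (EXEC): [IRQ0] PC=3: IRET -> resume MAIN at PC=3 (depth now 0) [depth=0]
Event 29 (EXEC): [MAIN] PC=3: INC 3 -> ACC=60 [depth=0]
Event 30 (EXEC): [MAIN] PC=4: NOP [depth=0]
Event 31 (EXEC): [MAIN] PC=5: NOP [depth=0]
Event 32 (EXEC): [MAIN] PC=6: HALT [depth=0]
Max depth observed: 2

Answer: 2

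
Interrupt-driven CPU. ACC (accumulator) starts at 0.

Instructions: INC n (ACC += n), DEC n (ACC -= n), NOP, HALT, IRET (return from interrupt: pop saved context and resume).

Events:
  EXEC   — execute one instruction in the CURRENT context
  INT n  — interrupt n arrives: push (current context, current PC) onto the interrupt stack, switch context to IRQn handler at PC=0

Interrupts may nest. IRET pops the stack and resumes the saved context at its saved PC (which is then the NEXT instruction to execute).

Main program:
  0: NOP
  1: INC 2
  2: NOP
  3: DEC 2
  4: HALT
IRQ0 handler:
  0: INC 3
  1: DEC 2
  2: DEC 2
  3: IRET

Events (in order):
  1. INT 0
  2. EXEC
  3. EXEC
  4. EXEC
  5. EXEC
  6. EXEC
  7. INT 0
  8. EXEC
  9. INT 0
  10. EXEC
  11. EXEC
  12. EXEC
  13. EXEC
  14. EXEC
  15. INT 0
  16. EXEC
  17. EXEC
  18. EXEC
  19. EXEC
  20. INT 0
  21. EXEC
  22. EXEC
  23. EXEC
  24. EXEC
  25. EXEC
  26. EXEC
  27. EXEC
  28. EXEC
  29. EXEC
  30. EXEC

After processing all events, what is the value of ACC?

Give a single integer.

Event 1 (INT 0): INT 0 arrives: push (MAIN, PC=0), enter IRQ0 at PC=0 (depth now 1)
Event 2 (EXEC): [IRQ0] PC=0: INC 3 -> ACC=3
Event 3 (EXEC): [IRQ0] PC=1: DEC 2 -> ACC=1
Event 4 (EXEC): [IRQ0] PC=2: DEC 2 -> ACC=-1
Event 5 (EXEC): [IRQ0] PC=3: IRET -> resume MAIN at PC=0 (depth now 0)
Event 6 (EXEC): [MAIN] PC=0: NOP
Event 7 (INT 0): INT 0 arrives: push (MAIN, PC=1), enter IRQ0 at PC=0 (depth now 1)
Event 8 (EXEC): [IRQ0] PC=0: INC 3 -> ACC=2
Event 9 (INT 0): INT 0 arrives: push (IRQ0, PC=1), enter IRQ0 at PC=0 (depth now 2)
Event 10 (EXEC): [IRQ0] PC=0: INC 3 -> ACC=5
Event 11 (EXEC): [IRQ0] PC=1: DEC 2 -> ACC=3
Event 12 (EXEC): [IRQ0] PC=2: DEC 2 -> ACC=1
Event 13 (EXEC): [IRQ0] PC=3: IRET -> resume IRQ0 at PC=1 (depth now 1)
Event 14 (EXEC): [IRQ0] PC=1: DEC 2 -> ACC=-1
Event 15 (INT 0): INT 0 arrives: push (IRQ0, PC=2), enter IRQ0 at PC=0 (depth now 2)
Event 16 (EXEC): [IRQ0] PC=0: INC 3 -> ACC=2
Event 17 (EXEC): [IRQ0] PC=1: DEC 2 -> ACC=0
Event 18 (EXEC): [IRQ0] PC=2: DEC 2 -> ACC=-2
Event 19 (EXEC): [IRQ0] PC=3: IRET -> resume IRQ0 at PC=2 (depth now 1)
Event 20 (INT 0): INT 0 arrives: push (IRQ0, PC=2), enter IRQ0 at PC=0 (depth now 2)
Event 21 (EXEC): [IRQ0] PC=0: INC 3 -> ACC=1
Event 22 (EXEC): [IRQ0] PC=1: DEC 2 -> ACC=-1
Event 23 (EXEC): [IRQ0] PC=2: DEC 2 -> ACC=-3
Event 24 (EXEC): [IRQ0] PC=3: IRET -> resume IRQ0 at PC=2 (depth now 1)
Event 25 (EXEC): [IRQ0] PC=2: DEC 2 -> ACC=-5
Event 26 (EXEC): [IRQ0] PC=3: IRET -> resume MAIN at PC=1 (depth now 0)
Event 27 (EXEC): [MAIN] PC=1: INC 2 -> ACC=-3
Event 28 (EXEC): [MAIN] PC=2: NOP
Event 29 (EXEC): [MAIN] PC=3: DEC 2 -> ACC=-5
Event 30 (EXEC): [MAIN] PC=4: HALT

Answer: -5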